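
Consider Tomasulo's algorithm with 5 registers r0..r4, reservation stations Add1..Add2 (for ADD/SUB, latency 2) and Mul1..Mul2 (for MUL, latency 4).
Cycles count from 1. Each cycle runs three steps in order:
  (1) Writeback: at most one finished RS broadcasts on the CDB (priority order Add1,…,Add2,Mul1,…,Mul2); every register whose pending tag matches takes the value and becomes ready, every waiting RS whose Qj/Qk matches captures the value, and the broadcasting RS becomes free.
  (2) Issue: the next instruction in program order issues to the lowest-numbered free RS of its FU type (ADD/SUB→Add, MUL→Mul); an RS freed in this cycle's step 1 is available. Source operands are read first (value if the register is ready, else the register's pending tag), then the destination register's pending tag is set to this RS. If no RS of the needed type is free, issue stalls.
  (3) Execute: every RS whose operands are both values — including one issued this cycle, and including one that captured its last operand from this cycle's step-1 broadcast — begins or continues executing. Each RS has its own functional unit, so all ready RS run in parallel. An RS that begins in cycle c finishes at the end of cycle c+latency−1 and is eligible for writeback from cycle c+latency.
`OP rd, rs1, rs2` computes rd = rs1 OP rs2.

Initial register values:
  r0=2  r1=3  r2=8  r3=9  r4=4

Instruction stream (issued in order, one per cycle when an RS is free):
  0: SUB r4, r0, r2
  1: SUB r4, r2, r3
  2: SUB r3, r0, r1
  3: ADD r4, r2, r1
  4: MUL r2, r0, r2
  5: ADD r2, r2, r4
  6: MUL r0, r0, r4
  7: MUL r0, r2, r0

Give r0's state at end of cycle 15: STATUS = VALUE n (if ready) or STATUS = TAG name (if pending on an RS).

STATUS = TAG Mul1

c1: issue SUB r4<-Add1 | r0:2,r1:3,r2:8,r3:9,r4:Add1
c2: issue SUB r4<-Add2 | r0:2,r1:3,r2:8,r3:9,r4:Add2
c3: CDB Add1=-6; issue SUB r3<-Add1 | r0:2,r1:3,r2:8,r3:Add1,r4:Add2
c4: CDB Add2=-1; issue ADD r4<-Add2 | r0:2,r1:3,r2:8,r3:Add1,r4:Add2
c5: CDB Add1=-1; issue MUL r2<-Mul1 | r0:2,r1:3,r2:Mul1,r3:-1,r4:Add2
c6: CDB Add2=11; issue ADD r2<-Add1 | r0:2,r1:3,r2:Add1,r3:-1,r4:11
c7: issue MUL r0<-Mul2 | r0:Mul2,r1:3,r2:Add1,r3:-1,r4:11
c8: stall | r0:Mul2,r1:3,r2:Add1,r3:-1,r4:11
c9: CDB Mul1=16; issue MUL r0<-Mul1 | r0:Mul1,r1:3,r2:Add1,r3:-1,r4:11
c10: - | r0:Mul1,r1:3,r2:Add1,r3:-1,r4:11
c11: CDB Add1=27 | r0:Mul1,r1:3,r2:27,r3:-1,r4:11
c12: CDB Mul2=22 | r0:Mul1,r1:3,r2:27,r3:-1,r4:11
c13: - | r0:Mul1,r1:3,r2:27,r3:-1,r4:11
c14: - | r0:Mul1,r1:3,r2:27,r3:-1,r4:11
c15: - | r0:Mul1,r1:3,r2:27,r3:-1,r4:11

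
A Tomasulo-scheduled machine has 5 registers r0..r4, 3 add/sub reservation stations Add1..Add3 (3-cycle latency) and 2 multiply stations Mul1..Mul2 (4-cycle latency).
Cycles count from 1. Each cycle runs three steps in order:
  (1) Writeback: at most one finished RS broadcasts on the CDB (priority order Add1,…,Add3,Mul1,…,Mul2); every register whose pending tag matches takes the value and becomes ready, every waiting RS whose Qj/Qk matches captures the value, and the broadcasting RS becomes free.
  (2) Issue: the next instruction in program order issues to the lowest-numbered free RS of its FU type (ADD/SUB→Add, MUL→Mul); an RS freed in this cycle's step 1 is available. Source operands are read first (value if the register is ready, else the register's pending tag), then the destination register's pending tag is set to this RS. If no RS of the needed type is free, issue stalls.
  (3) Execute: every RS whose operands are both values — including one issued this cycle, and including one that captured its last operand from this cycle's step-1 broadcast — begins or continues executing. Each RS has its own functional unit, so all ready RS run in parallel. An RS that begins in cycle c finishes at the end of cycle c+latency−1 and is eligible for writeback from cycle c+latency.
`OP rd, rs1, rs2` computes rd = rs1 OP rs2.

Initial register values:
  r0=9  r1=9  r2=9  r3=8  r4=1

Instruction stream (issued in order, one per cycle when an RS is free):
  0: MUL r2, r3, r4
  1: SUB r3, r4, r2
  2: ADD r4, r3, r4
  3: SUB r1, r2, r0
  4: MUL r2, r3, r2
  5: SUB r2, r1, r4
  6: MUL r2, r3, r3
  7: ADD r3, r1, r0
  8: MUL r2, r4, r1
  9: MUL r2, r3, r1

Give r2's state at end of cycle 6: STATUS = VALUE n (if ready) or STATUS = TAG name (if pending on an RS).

cycle 1: issue MUL r2<-Mul1 // r0:9,r1:9,r2:Mul1,r3:8,r4:1
cycle 2: issue SUB r3<-Add1 // r0:9,r1:9,r2:Mul1,r3:Add1,r4:1
cycle 3: issue ADD r4<-Add2 // r0:9,r1:9,r2:Mul1,r3:Add1,r4:Add2
cycle 4: issue SUB r1<-Add3 // r0:9,r1:Add3,r2:Mul1,r3:Add1,r4:Add2
cycle 5: CDB Mul1=8; issue MUL r2<-Mul1 // r0:9,r1:Add3,r2:Mul1,r3:Add1,r4:Add2
cycle 6: stall // r0:9,r1:Add3,r2:Mul1,r3:Add1,r4:Add2

STATUS = TAG Mul1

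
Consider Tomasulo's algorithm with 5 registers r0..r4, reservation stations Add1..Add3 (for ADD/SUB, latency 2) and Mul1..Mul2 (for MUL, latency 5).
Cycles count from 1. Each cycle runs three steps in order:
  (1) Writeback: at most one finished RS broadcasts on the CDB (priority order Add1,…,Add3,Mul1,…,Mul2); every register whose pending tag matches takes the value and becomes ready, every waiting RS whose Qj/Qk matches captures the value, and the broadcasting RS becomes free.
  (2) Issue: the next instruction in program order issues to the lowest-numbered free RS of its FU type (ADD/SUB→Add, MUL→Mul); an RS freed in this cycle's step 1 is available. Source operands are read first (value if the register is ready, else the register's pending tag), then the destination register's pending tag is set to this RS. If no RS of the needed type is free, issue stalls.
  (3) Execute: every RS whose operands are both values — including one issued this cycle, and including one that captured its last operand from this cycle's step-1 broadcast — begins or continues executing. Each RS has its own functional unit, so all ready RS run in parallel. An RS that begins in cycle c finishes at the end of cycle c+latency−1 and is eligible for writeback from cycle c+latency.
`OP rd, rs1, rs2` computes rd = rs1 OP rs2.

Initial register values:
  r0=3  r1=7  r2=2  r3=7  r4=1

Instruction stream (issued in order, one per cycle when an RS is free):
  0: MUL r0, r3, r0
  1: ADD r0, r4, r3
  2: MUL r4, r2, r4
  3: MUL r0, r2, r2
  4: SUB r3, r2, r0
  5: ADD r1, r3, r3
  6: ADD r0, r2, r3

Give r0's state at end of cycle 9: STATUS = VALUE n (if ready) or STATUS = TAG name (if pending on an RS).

cycle 1: issue MUL r0<-Mul1 // r0:Mul1,r1:7,r2:2,r3:7,r4:1
cycle 2: issue ADD r0<-Add1 // r0:Add1,r1:7,r2:2,r3:7,r4:1
cycle 3: issue MUL r4<-Mul2 // r0:Add1,r1:7,r2:2,r3:7,r4:Mul2
cycle 4: CDB Add1=8; stall // r0:8,r1:7,r2:2,r3:7,r4:Mul2
cycle 5: stall // r0:8,r1:7,r2:2,r3:7,r4:Mul2
cycle 6: CDB Mul1=21; issue MUL r0<-Mul1 // r0:Mul1,r1:7,r2:2,r3:7,r4:Mul2
cycle 7: issue SUB r3<-Add1 // r0:Mul1,r1:7,r2:2,r3:Add1,r4:Mul2
cycle 8: CDB Mul2=2; issue ADD r1<-Add2 // r0:Mul1,r1:Add2,r2:2,r3:Add1,r4:2
cycle 9: issue ADD r0<-Add3 // r0:Add3,r1:Add2,r2:2,r3:Add1,r4:2

STATUS = TAG Add3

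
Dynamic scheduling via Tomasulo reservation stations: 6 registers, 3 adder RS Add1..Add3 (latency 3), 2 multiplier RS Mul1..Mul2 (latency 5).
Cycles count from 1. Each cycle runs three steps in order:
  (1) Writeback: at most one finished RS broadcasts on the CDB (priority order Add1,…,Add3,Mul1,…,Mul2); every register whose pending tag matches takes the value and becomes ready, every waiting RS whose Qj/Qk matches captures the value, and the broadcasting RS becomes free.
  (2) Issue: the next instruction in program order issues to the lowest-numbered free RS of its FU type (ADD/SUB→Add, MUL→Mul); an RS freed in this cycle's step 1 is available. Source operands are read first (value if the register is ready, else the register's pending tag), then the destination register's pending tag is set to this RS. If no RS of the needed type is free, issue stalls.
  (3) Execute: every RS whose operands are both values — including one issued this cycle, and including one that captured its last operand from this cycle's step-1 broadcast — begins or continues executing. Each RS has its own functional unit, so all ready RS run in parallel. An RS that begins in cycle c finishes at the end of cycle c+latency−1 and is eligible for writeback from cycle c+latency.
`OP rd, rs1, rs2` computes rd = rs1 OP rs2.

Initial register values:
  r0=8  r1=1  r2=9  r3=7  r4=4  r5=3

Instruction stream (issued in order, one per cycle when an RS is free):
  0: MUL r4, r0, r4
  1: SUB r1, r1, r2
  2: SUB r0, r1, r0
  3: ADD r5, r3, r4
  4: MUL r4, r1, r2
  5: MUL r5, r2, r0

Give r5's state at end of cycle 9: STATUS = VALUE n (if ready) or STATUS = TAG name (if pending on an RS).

cycle 1: issue MUL r4<-Mul1 // r0:8,r1:1,r2:9,r3:7,r4:Mul1,r5:3
cycle 2: issue SUB r1<-Add1 // r0:8,r1:Add1,r2:9,r3:7,r4:Mul1,r5:3
cycle 3: issue SUB r0<-Add2 // r0:Add2,r1:Add1,r2:9,r3:7,r4:Mul1,r5:3
cycle 4: issue ADD r5<-Add3 // r0:Add2,r1:Add1,r2:9,r3:7,r4:Mul1,r5:Add3
cycle 5: CDB Add1=-8; issue MUL r4<-Mul2 // r0:Add2,r1:-8,r2:9,r3:7,r4:Mul2,r5:Add3
cycle 6: CDB Mul1=32; issue MUL r5<-Mul1 // r0:Add2,r1:-8,r2:9,r3:7,r4:Mul2,r5:Mul1
cycle 7: - // r0:Add2,r1:-8,r2:9,r3:7,r4:Mul2,r5:Mul1
cycle 8: CDB Add2=-16 // r0:-16,r1:-8,r2:9,r3:7,r4:Mul2,r5:Mul1
cycle 9: CDB Add3=39 // r0:-16,r1:-8,r2:9,r3:7,r4:Mul2,r5:Mul1

STATUS = TAG Mul1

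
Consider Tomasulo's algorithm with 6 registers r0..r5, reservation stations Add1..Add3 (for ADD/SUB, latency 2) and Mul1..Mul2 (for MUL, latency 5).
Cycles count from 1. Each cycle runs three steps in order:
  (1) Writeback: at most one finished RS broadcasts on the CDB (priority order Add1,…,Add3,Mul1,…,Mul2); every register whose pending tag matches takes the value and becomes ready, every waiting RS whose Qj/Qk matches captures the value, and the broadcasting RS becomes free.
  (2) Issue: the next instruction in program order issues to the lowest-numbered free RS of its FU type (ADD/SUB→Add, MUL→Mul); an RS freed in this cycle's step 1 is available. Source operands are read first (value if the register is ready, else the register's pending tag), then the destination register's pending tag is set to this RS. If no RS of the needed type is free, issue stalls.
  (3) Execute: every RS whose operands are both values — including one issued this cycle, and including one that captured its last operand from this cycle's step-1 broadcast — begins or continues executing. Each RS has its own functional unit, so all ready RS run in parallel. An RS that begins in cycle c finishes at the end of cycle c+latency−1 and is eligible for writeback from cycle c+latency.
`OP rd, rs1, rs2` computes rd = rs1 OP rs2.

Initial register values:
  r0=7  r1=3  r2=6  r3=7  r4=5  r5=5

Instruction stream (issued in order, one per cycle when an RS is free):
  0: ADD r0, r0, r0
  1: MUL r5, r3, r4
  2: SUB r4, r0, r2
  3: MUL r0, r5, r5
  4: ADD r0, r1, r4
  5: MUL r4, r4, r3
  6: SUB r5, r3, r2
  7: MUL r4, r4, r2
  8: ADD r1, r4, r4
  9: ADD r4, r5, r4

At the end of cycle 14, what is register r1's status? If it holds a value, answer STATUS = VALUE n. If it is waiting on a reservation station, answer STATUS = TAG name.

cycle 1: issue ADD r0<-Add1 // r0:Add1,r1:3,r2:6,r3:7,r4:5,r5:5
cycle 2: issue MUL r5<-Mul1 // r0:Add1,r1:3,r2:6,r3:7,r4:5,r5:Mul1
cycle 3: CDB Add1=14; issue SUB r4<-Add1 // r0:14,r1:3,r2:6,r3:7,r4:Add1,r5:Mul1
cycle 4: issue MUL r0<-Mul2 // r0:Mul2,r1:3,r2:6,r3:7,r4:Add1,r5:Mul1
cycle 5: CDB Add1=8; issue ADD r0<-Add1 // r0:Add1,r1:3,r2:6,r3:7,r4:8,r5:Mul1
cycle 6: stall // r0:Add1,r1:3,r2:6,r3:7,r4:8,r5:Mul1
cycle 7: CDB Add1=11; stall // r0:11,r1:3,r2:6,r3:7,r4:8,r5:Mul1
cycle 8: CDB Mul1=35; issue MUL r4<-Mul1 // r0:11,r1:3,r2:6,r3:7,r4:Mul1,r5:35
cycle 9: issue SUB r5<-Add1 // r0:11,r1:3,r2:6,r3:7,r4:Mul1,r5:Add1
cycle 10: stall // r0:11,r1:3,r2:6,r3:7,r4:Mul1,r5:Add1
cycle 11: CDB Add1=1; stall // r0:11,r1:3,r2:6,r3:7,r4:Mul1,r5:1
cycle 12: stall // r0:11,r1:3,r2:6,r3:7,r4:Mul1,r5:1
cycle 13: CDB Mul1=56; issue MUL r4<-Mul1 // r0:11,r1:3,r2:6,r3:7,r4:Mul1,r5:1
cycle 14: CDB Mul2=1225; issue ADD r1<-Add1 // r0:11,r1:Add1,r2:6,r3:7,r4:Mul1,r5:1

STATUS = TAG Add1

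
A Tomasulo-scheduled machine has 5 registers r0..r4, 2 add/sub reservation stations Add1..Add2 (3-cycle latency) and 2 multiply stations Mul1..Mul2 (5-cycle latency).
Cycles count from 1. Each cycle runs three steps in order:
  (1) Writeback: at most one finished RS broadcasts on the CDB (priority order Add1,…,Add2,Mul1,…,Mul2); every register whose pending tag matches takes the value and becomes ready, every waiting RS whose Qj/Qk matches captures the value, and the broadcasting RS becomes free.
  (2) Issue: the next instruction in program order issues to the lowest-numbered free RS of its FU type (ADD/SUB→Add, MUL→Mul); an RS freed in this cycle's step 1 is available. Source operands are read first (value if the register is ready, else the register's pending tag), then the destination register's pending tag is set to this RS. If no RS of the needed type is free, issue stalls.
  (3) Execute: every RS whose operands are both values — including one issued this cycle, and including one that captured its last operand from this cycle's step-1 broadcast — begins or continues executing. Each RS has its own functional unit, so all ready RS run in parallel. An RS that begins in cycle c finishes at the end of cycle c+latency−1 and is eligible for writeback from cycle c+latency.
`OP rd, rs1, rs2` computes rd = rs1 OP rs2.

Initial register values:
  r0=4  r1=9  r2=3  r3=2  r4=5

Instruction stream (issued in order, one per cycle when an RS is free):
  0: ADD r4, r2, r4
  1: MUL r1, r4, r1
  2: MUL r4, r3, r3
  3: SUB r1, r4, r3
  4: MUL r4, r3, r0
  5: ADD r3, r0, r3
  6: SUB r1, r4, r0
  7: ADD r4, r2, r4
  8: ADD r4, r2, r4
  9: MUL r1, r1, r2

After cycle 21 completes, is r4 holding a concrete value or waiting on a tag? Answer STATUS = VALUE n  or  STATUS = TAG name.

STATUS = VALUE 14

cycle 1: issue ADD r4<-Add1 // r0:4,r1:9,r2:3,r3:2,r4:Add1
cycle 2: issue MUL r1<-Mul1 // r0:4,r1:Mul1,r2:3,r3:2,r4:Add1
cycle 3: issue MUL r4<-Mul2 // r0:4,r1:Mul1,r2:3,r3:2,r4:Mul2
cycle 4: CDB Add1=8; issue SUB r1<-Add1 // r0:4,r1:Add1,r2:3,r3:2,r4:Mul2
cycle 5: stall // r0:4,r1:Add1,r2:3,r3:2,r4:Mul2
cycle 6: stall // r0:4,r1:Add1,r2:3,r3:2,r4:Mul2
cycle 7: stall // r0:4,r1:Add1,r2:3,r3:2,r4:Mul2
cycle 8: CDB Mul2=4; issue MUL r4<-Mul2 // r0:4,r1:Add1,r2:3,r3:2,r4:Mul2
cycle 9: CDB Mul1=72; issue ADD r3<-Add2 // r0:4,r1:Add1,r2:3,r3:Add2,r4:Mul2
cycle 10: stall // r0:4,r1:Add1,r2:3,r3:Add2,r4:Mul2
cycle 11: CDB Add1=2; issue SUB r1<-Add1 // r0:4,r1:Add1,r2:3,r3:Add2,r4:Mul2
cycle 12: CDB Add2=6; issue ADD r4<-Add2 // r0:4,r1:Add1,r2:3,r3:6,r4:Add2
cycle 13: CDB Mul2=8; stall // r0:4,r1:Add1,r2:3,r3:6,r4:Add2
cycle 14: stall // r0:4,r1:Add1,r2:3,r3:6,r4:Add2
cycle 15: stall // r0:4,r1:Add1,r2:3,r3:6,r4:Add2
cycle 16: CDB Add1=4; issue ADD r4<-Add1 // r0:4,r1:4,r2:3,r3:6,r4:Add1
cycle 17: CDB Add2=11; issue MUL r1<-Mul1 // r0:4,r1:Mul1,r2:3,r3:6,r4:Add1
cycle 18: - // r0:4,r1:Mul1,r2:3,r3:6,r4:Add1
cycle 19: - // r0:4,r1:Mul1,r2:3,r3:6,r4:Add1
cycle 20: CDB Add1=14 // r0:4,r1:Mul1,r2:3,r3:6,r4:14
cycle 21: - // r0:4,r1:Mul1,r2:3,r3:6,r4:14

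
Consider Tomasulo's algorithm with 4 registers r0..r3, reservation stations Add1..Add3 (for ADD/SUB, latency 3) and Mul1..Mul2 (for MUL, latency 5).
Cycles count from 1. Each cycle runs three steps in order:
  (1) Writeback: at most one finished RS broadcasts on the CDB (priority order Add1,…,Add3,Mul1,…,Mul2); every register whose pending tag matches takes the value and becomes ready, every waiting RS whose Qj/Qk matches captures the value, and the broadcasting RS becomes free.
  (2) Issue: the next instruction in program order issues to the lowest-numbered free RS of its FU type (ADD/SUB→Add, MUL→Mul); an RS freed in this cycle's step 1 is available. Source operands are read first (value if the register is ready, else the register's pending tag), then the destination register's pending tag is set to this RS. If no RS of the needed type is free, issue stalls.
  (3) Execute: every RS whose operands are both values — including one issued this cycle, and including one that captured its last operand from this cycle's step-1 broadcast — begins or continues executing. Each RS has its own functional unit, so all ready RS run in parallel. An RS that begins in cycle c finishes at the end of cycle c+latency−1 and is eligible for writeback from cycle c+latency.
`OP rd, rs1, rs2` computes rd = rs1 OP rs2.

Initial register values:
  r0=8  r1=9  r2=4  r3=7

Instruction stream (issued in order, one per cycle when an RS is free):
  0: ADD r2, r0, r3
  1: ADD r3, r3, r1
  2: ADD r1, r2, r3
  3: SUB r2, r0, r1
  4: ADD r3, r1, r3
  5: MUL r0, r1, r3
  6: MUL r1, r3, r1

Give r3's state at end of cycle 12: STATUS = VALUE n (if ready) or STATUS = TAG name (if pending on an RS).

STATUS = VALUE 47

c1: issue ADD r2<-Add1 | r0:8,r1:9,r2:Add1,r3:7
c2: issue ADD r3<-Add2 | r0:8,r1:9,r2:Add1,r3:Add2
c3: issue ADD r1<-Add3 | r0:8,r1:Add3,r2:Add1,r3:Add2
c4: CDB Add1=15; issue SUB r2<-Add1 | r0:8,r1:Add3,r2:Add1,r3:Add2
c5: CDB Add2=16; issue ADD r3<-Add2 | r0:8,r1:Add3,r2:Add1,r3:Add2
c6: issue MUL r0<-Mul1 | r0:Mul1,r1:Add3,r2:Add1,r3:Add2
c7: issue MUL r1<-Mul2 | r0:Mul1,r1:Mul2,r2:Add1,r3:Add2
c8: CDB Add3=31 | r0:Mul1,r1:Mul2,r2:Add1,r3:Add2
c9: - | r0:Mul1,r1:Mul2,r2:Add1,r3:Add2
c10: - | r0:Mul1,r1:Mul2,r2:Add1,r3:Add2
c11: CDB Add1=-23 | r0:Mul1,r1:Mul2,r2:-23,r3:Add2
c12: CDB Add2=47 | r0:Mul1,r1:Mul2,r2:-23,r3:47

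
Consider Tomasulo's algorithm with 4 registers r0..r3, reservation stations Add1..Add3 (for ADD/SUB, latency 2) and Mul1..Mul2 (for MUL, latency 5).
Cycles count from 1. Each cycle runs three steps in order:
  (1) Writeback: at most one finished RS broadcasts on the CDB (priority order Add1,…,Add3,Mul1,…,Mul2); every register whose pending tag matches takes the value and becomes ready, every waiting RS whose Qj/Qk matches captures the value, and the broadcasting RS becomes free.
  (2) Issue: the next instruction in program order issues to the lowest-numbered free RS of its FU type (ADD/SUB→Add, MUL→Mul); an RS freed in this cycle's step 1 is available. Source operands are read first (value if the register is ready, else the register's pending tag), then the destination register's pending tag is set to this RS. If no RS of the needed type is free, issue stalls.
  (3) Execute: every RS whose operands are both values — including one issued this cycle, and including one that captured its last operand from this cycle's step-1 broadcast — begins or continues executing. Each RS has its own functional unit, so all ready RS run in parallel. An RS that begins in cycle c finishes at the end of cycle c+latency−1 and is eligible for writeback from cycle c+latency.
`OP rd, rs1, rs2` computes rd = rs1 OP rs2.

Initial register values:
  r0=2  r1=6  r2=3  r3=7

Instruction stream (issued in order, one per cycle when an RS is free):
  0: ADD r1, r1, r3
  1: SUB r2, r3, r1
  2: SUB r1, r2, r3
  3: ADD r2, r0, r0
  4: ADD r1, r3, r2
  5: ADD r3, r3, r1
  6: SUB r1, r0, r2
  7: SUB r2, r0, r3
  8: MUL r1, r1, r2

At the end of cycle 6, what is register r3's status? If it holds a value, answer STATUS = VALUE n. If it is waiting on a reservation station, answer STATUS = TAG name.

STATUS = TAG Add3

c1: issue ADD r1<-Add1 | r0:2,r1:Add1,r2:3,r3:7
c2: issue SUB r2<-Add2 | r0:2,r1:Add1,r2:Add2,r3:7
c3: CDB Add1=13; issue SUB r1<-Add1 | r0:2,r1:Add1,r2:Add2,r3:7
c4: issue ADD r2<-Add3 | r0:2,r1:Add1,r2:Add3,r3:7
c5: CDB Add2=-6; issue ADD r1<-Add2 | r0:2,r1:Add2,r2:Add3,r3:7
c6: CDB Add3=4; issue ADD r3<-Add3 | r0:2,r1:Add2,r2:4,r3:Add3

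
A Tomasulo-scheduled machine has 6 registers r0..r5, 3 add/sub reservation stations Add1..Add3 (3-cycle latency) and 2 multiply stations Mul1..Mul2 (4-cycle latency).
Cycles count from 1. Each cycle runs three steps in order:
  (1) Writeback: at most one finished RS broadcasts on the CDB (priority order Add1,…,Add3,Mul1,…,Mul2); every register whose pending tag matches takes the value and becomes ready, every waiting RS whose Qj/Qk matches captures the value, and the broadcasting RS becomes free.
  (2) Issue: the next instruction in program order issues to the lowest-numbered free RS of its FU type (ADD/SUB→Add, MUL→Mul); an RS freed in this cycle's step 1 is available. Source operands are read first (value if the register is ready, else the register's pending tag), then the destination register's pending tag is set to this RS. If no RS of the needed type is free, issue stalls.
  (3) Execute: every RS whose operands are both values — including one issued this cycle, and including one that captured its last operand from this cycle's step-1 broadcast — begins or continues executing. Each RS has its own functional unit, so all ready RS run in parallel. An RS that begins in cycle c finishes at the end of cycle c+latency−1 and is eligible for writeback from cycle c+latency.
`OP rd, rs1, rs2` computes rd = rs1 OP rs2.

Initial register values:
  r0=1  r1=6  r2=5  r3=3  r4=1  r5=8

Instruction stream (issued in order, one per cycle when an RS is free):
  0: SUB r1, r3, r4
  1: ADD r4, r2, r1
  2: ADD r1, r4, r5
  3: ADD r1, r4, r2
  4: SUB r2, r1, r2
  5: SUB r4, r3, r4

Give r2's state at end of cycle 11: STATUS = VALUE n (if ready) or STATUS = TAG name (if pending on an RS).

c1: issue SUB r1<-Add1 | r0:1,r1:Add1,r2:5,r3:3,r4:1,r5:8
c2: issue ADD r4<-Add2 | r0:1,r1:Add1,r2:5,r3:3,r4:Add2,r5:8
c3: issue ADD r1<-Add3 | r0:1,r1:Add3,r2:5,r3:3,r4:Add2,r5:8
c4: CDB Add1=2; issue ADD r1<-Add1 | r0:1,r1:Add1,r2:5,r3:3,r4:Add2,r5:8
c5: stall | r0:1,r1:Add1,r2:5,r3:3,r4:Add2,r5:8
c6: stall | r0:1,r1:Add1,r2:5,r3:3,r4:Add2,r5:8
c7: CDB Add2=7; issue SUB r2<-Add2 | r0:1,r1:Add1,r2:Add2,r3:3,r4:7,r5:8
c8: stall | r0:1,r1:Add1,r2:Add2,r3:3,r4:7,r5:8
c9: stall | r0:1,r1:Add1,r2:Add2,r3:3,r4:7,r5:8
c10: CDB Add1=12; issue SUB r4<-Add1 | r0:1,r1:12,r2:Add2,r3:3,r4:Add1,r5:8
c11: CDB Add3=15 | r0:1,r1:12,r2:Add2,r3:3,r4:Add1,r5:8

STATUS = TAG Add2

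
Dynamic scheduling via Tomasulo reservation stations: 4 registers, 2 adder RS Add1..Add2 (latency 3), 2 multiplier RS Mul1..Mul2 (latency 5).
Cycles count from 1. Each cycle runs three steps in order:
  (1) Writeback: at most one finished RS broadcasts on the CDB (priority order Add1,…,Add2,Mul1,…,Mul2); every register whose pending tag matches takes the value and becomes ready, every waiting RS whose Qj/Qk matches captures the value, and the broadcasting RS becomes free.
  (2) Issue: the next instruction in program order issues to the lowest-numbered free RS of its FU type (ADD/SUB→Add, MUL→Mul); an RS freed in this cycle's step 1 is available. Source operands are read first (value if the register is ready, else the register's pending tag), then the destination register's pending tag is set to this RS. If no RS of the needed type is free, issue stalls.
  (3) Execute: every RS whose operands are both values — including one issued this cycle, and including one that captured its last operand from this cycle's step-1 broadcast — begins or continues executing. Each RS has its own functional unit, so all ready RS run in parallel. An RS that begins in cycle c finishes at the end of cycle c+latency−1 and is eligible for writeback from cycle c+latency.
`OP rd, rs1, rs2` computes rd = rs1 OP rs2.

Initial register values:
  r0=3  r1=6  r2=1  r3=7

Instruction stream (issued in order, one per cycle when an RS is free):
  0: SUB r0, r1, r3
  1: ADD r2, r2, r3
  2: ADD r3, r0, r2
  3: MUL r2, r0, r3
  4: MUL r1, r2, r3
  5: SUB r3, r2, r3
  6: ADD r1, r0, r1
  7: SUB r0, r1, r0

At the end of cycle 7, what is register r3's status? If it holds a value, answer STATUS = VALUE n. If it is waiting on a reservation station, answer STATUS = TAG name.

STATUS = TAG Add2

cycle 1: issue SUB r0<-Add1 // r0:Add1,r1:6,r2:1,r3:7
cycle 2: issue ADD r2<-Add2 // r0:Add1,r1:6,r2:Add2,r3:7
cycle 3: stall // r0:Add1,r1:6,r2:Add2,r3:7
cycle 4: CDB Add1=-1; issue ADD r3<-Add1 // r0:-1,r1:6,r2:Add2,r3:Add1
cycle 5: CDB Add2=8; issue MUL r2<-Mul1 // r0:-1,r1:6,r2:Mul1,r3:Add1
cycle 6: issue MUL r1<-Mul2 // r0:-1,r1:Mul2,r2:Mul1,r3:Add1
cycle 7: issue SUB r3<-Add2 // r0:-1,r1:Mul2,r2:Mul1,r3:Add2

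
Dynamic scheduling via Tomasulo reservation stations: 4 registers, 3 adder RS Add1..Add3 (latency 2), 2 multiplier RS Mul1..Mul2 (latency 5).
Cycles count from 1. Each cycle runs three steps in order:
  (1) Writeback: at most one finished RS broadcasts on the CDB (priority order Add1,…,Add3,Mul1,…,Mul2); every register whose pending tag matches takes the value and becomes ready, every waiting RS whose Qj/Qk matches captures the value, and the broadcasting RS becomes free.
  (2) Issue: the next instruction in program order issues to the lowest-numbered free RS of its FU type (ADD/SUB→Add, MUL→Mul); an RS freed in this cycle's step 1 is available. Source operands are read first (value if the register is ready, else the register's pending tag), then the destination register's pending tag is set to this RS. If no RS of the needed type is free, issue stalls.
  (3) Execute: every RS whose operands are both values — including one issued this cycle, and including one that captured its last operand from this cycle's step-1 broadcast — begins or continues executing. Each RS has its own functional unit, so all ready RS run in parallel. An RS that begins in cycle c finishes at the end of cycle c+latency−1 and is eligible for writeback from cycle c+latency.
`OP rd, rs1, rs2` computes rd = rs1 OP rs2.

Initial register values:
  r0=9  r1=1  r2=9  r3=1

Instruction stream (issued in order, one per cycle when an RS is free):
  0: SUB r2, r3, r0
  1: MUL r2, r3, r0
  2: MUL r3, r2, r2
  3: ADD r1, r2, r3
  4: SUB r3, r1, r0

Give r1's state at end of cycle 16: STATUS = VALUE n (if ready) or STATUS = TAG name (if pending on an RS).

STATUS = VALUE 90

c1: issue SUB r2<-Add1 | r0:9,r1:1,r2:Add1,r3:1
c2: issue MUL r2<-Mul1 | r0:9,r1:1,r2:Mul1,r3:1
c3: CDB Add1=-8; issue MUL r3<-Mul2 | r0:9,r1:1,r2:Mul1,r3:Mul2
c4: issue ADD r1<-Add1 | r0:9,r1:Add1,r2:Mul1,r3:Mul2
c5: issue SUB r3<-Add2 | r0:9,r1:Add1,r2:Mul1,r3:Add2
c6: - | r0:9,r1:Add1,r2:Mul1,r3:Add2
c7: CDB Mul1=9 | r0:9,r1:Add1,r2:9,r3:Add2
c8: - | r0:9,r1:Add1,r2:9,r3:Add2
c9: - | r0:9,r1:Add1,r2:9,r3:Add2
c10: - | r0:9,r1:Add1,r2:9,r3:Add2
c11: - | r0:9,r1:Add1,r2:9,r3:Add2
c12: CDB Mul2=81 | r0:9,r1:Add1,r2:9,r3:Add2
c13: - | r0:9,r1:Add1,r2:9,r3:Add2
c14: CDB Add1=90 | r0:9,r1:90,r2:9,r3:Add2
c15: - | r0:9,r1:90,r2:9,r3:Add2
c16: CDB Add2=81 | r0:9,r1:90,r2:9,r3:81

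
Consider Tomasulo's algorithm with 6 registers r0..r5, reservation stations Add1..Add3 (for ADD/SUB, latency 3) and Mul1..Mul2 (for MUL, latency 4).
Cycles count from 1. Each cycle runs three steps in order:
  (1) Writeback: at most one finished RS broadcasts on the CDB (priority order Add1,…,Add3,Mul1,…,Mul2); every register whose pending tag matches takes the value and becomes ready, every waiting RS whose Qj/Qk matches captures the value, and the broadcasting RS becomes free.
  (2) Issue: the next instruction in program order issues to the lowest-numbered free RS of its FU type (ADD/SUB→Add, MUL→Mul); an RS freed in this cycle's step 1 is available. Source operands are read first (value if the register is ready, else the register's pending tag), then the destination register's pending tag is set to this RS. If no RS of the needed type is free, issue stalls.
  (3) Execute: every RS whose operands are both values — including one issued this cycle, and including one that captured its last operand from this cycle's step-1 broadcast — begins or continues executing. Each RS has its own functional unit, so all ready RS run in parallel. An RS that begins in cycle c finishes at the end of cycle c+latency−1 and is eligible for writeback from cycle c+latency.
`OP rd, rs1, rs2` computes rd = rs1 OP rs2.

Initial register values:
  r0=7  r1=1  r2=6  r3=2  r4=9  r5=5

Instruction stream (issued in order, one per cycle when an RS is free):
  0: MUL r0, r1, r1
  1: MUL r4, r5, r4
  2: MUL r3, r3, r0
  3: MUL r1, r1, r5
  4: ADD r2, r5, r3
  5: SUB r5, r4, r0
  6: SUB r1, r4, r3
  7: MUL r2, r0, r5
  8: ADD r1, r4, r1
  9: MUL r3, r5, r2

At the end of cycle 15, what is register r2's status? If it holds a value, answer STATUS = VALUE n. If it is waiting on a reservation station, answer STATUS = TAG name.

c1: issue MUL r0<-Mul1 | r0:Mul1,r1:1,r2:6,r3:2,r4:9,r5:5
c2: issue MUL r4<-Mul2 | r0:Mul1,r1:1,r2:6,r3:2,r4:Mul2,r5:5
c3: stall | r0:Mul1,r1:1,r2:6,r3:2,r4:Mul2,r5:5
c4: stall | r0:Mul1,r1:1,r2:6,r3:2,r4:Mul2,r5:5
c5: CDB Mul1=1; issue MUL r3<-Mul1 | r0:1,r1:1,r2:6,r3:Mul1,r4:Mul2,r5:5
c6: CDB Mul2=45; issue MUL r1<-Mul2 | r0:1,r1:Mul2,r2:6,r3:Mul1,r4:45,r5:5
c7: issue ADD r2<-Add1 | r0:1,r1:Mul2,r2:Add1,r3:Mul1,r4:45,r5:5
c8: issue SUB r5<-Add2 | r0:1,r1:Mul2,r2:Add1,r3:Mul1,r4:45,r5:Add2
c9: CDB Mul1=2; issue SUB r1<-Add3 | r0:1,r1:Add3,r2:Add1,r3:2,r4:45,r5:Add2
c10: CDB Mul2=5; issue MUL r2<-Mul1 | r0:1,r1:Add3,r2:Mul1,r3:2,r4:45,r5:Add2
c11: CDB Add2=44; issue ADD r1<-Add2 | r0:1,r1:Add2,r2:Mul1,r3:2,r4:45,r5:44
c12: CDB Add1=7; issue MUL r3<-Mul2 | r0:1,r1:Add2,r2:Mul1,r3:Mul2,r4:45,r5:44
c13: CDB Add3=43 | r0:1,r1:Add2,r2:Mul1,r3:Mul2,r4:45,r5:44
c14: - | r0:1,r1:Add2,r2:Mul1,r3:Mul2,r4:45,r5:44
c15: CDB Mul1=44 | r0:1,r1:Add2,r2:44,r3:Mul2,r4:45,r5:44

STATUS = VALUE 44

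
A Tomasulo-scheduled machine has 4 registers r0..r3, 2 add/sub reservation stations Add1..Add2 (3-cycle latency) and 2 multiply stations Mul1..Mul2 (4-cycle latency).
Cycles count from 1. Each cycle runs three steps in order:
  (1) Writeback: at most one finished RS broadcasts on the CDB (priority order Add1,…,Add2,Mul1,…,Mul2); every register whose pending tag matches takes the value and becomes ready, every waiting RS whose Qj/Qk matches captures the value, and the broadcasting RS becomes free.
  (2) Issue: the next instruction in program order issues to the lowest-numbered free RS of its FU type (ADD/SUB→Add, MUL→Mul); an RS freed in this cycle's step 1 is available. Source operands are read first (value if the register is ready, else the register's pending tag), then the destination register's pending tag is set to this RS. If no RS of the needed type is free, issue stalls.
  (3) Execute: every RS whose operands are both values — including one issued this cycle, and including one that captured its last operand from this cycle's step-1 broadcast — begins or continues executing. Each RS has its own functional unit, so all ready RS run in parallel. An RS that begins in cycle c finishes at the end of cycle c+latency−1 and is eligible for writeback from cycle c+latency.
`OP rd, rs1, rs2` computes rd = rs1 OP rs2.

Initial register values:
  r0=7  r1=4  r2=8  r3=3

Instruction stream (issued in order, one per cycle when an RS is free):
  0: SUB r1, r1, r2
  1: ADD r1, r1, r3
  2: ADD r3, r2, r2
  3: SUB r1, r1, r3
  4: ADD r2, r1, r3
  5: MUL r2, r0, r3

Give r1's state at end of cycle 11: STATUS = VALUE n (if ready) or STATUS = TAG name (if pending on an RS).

  c1: issue SUB r1<-Add1  regs: r0:7,r1:Add1,r2:8,r3:3
  c2: issue ADD r1<-Add2  regs: r0:7,r1:Add2,r2:8,r3:3
  c3: stall  regs: r0:7,r1:Add2,r2:8,r3:3
  c4: CDB Add1=-4; issue ADD r3<-Add1  regs: r0:7,r1:Add2,r2:8,r3:Add1
  c5: stall  regs: r0:7,r1:Add2,r2:8,r3:Add1
  c6: stall  regs: r0:7,r1:Add2,r2:8,r3:Add1
  c7: CDB Add1=16; issue SUB r1<-Add1  regs: r0:7,r1:Add1,r2:8,r3:16
  c8: CDB Add2=-1; issue ADD r2<-Add2  regs: r0:7,r1:Add1,r2:Add2,r3:16
  c9: issue MUL r2<-Mul1  regs: r0:7,r1:Add1,r2:Mul1,r3:16
  c10: -  regs: r0:7,r1:Add1,r2:Mul1,r3:16
  c11: CDB Add1=-17  regs: r0:7,r1:-17,r2:Mul1,r3:16

STATUS = VALUE -17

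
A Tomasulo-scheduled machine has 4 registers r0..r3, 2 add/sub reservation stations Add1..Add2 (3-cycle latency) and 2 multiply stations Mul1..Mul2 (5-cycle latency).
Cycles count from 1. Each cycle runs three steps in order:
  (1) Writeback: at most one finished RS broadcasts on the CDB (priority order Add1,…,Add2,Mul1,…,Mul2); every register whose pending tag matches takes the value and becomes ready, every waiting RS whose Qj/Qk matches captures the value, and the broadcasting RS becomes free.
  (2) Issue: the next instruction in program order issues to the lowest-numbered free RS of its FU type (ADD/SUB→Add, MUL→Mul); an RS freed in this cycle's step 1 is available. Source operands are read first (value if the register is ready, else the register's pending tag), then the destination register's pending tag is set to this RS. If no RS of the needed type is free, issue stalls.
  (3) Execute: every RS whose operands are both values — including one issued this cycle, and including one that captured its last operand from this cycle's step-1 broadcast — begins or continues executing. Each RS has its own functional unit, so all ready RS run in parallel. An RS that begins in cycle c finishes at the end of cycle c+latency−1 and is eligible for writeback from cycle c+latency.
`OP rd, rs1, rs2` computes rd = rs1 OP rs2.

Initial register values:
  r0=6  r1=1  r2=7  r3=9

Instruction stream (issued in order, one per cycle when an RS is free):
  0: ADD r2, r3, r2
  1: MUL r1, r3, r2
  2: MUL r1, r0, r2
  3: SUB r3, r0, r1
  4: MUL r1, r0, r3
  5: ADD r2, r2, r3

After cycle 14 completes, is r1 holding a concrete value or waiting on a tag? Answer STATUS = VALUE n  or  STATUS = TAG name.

cycle 1: issue ADD r2<-Add1 // r0:6,r1:1,r2:Add1,r3:9
cycle 2: issue MUL r1<-Mul1 // r0:6,r1:Mul1,r2:Add1,r3:9
cycle 3: issue MUL r1<-Mul2 // r0:6,r1:Mul2,r2:Add1,r3:9
cycle 4: CDB Add1=16; issue SUB r3<-Add1 // r0:6,r1:Mul2,r2:16,r3:Add1
cycle 5: stall // r0:6,r1:Mul2,r2:16,r3:Add1
cycle 6: stall // r0:6,r1:Mul2,r2:16,r3:Add1
cycle 7: stall // r0:6,r1:Mul2,r2:16,r3:Add1
cycle 8: stall // r0:6,r1:Mul2,r2:16,r3:Add1
cycle 9: CDB Mul1=144; issue MUL r1<-Mul1 // r0:6,r1:Mul1,r2:16,r3:Add1
cycle 10: CDB Mul2=96; issue ADD r2<-Add2 // r0:6,r1:Mul1,r2:Add2,r3:Add1
cycle 11: - // r0:6,r1:Mul1,r2:Add2,r3:Add1
cycle 12: - // r0:6,r1:Mul1,r2:Add2,r3:Add1
cycle 13: CDB Add1=-90 // r0:6,r1:Mul1,r2:Add2,r3:-90
cycle 14: - // r0:6,r1:Mul1,r2:Add2,r3:-90

STATUS = TAG Mul1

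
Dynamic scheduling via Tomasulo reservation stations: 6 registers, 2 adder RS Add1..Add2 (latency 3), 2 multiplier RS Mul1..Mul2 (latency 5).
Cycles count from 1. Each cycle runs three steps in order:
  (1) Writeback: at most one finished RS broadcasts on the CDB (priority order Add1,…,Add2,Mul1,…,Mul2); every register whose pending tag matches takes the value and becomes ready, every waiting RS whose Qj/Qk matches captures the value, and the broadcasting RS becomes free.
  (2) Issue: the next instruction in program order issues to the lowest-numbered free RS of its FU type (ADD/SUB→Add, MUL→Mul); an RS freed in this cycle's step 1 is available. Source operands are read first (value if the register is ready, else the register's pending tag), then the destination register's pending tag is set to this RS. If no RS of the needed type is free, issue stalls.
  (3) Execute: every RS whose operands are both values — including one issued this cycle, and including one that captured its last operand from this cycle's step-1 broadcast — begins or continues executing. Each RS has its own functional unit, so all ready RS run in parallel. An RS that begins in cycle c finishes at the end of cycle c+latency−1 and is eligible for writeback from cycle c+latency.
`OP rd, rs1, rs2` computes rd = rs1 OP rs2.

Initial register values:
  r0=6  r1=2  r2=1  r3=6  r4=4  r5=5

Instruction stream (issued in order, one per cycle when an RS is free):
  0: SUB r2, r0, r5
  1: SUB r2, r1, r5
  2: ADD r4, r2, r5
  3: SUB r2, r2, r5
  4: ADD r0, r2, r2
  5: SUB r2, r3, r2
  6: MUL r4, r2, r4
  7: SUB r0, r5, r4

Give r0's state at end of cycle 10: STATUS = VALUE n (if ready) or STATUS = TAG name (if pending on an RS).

  c1: issue SUB r2<-Add1  regs: r0:6,r1:2,r2:Add1,r3:6,r4:4,r5:5
  c2: issue SUB r2<-Add2  regs: r0:6,r1:2,r2:Add2,r3:6,r4:4,r5:5
  c3: stall  regs: r0:6,r1:2,r2:Add2,r3:6,r4:4,r5:5
  c4: CDB Add1=1; issue ADD r4<-Add1  regs: r0:6,r1:2,r2:Add2,r3:6,r4:Add1,r5:5
  c5: CDB Add2=-3; issue SUB r2<-Add2  regs: r0:6,r1:2,r2:Add2,r3:6,r4:Add1,r5:5
  c6: stall  regs: r0:6,r1:2,r2:Add2,r3:6,r4:Add1,r5:5
  c7: stall  regs: r0:6,r1:2,r2:Add2,r3:6,r4:Add1,r5:5
  c8: CDB Add1=2; issue ADD r0<-Add1  regs: r0:Add1,r1:2,r2:Add2,r3:6,r4:2,r5:5
  c9: CDB Add2=-8; issue SUB r2<-Add2  regs: r0:Add1,r1:2,r2:Add2,r3:6,r4:2,r5:5
  c10: issue MUL r4<-Mul1  regs: r0:Add1,r1:2,r2:Add2,r3:6,r4:Mul1,r5:5

STATUS = TAG Add1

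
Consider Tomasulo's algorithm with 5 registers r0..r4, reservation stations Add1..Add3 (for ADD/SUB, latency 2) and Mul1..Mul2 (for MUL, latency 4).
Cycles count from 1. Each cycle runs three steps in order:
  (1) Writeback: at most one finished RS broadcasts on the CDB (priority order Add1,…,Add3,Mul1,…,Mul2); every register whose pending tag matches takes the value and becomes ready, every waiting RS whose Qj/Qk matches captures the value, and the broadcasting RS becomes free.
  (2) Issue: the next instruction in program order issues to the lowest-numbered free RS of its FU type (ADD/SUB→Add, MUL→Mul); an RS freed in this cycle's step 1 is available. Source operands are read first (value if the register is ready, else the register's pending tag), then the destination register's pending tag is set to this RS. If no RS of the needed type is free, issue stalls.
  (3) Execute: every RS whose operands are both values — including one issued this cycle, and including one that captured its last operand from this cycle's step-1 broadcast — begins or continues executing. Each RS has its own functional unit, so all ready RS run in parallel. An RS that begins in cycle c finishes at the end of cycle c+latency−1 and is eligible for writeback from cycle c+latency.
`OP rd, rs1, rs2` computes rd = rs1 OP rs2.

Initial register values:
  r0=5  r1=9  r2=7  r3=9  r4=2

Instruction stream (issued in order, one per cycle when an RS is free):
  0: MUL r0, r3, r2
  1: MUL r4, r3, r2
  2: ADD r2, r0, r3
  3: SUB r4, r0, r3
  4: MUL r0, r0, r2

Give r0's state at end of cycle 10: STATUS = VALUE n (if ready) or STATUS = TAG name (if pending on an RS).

STATUS = TAG Mul1

  c1: issue MUL r0<-Mul1  regs: r0:Mul1,r1:9,r2:7,r3:9,r4:2
  c2: issue MUL r4<-Mul2  regs: r0:Mul1,r1:9,r2:7,r3:9,r4:Mul2
  c3: issue ADD r2<-Add1  regs: r0:Mul1,r1:9,r2:Add1,r3:9,r4:Mul2
  c4: issue SUB r4<-Add2  regs: r0:Mul1,r1:9,r2:Add1,r3:9,r4:Add2
  c5: CDB Mul1=63; issue MUL r0<-Mul1  regs: r0:Mul1,r1:9,r2:Add1,r3:9,r4:Add2
  c6: CDB Mul2=63  regs: r0:Mul1,r1:9,r2:Add1,r3:9,r4:Add2
  c7: CDB Add1=72  regs: r0:Mul1,r1:9,r2:72,r3:9,r4:Add2
  c8: CDB Add2=54  regs: r0:Mul1,r1:9,r2:72,r3:9,r4:54
  c9: -  regs: r0:Mul1,r1:9,r2:72,r3:9,r4:54
  c10: -  regs: r0:Mul1,r1:9,r2:72,r3:9,r4:54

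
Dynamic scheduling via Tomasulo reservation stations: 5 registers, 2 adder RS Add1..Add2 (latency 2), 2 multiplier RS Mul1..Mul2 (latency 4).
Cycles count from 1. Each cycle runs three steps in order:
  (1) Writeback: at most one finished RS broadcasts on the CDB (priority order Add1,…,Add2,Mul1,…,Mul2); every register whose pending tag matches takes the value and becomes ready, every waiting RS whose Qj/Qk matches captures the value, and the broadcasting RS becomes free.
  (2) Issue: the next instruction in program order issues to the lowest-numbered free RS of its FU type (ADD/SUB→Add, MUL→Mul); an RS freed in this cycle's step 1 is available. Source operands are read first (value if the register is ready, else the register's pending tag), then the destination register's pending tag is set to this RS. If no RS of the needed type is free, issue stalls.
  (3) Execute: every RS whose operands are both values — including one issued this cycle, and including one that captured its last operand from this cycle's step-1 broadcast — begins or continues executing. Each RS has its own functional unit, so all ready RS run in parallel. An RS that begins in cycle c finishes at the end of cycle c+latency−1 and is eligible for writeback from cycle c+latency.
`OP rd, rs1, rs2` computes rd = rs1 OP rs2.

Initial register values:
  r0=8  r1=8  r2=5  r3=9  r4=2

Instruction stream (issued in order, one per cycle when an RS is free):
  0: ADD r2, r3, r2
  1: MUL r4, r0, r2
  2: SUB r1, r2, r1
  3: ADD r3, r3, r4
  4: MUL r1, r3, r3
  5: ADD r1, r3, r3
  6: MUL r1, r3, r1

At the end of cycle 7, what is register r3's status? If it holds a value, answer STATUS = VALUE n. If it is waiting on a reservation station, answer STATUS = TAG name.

c1: issue ADD r2<-Add1 | r0:8,r1:8,r2:Add1,r3:9,r4:2
c2: issue MUL r4<-Mul1 | r0:8,r1:8,r2:Add1,r3:9,r4:Mul1
c3: CDB Add1=14; issue SUB r1<-Add1 | r0:8,r1:Add1,r2:14,r3:9,r4:Mul1
c4: issue ADD r3<-Add2 | r0:8,r1:Add1,r2:14,r3:Add2,r4:Mul1
c5: CDB Add1=6; issue MUL r1<-Mul2 | r0:8,r1:Mul2,r2:14,r3:Add2,r4:Mul1
c6: issue ADD r1<-Add1 | r0:8,r1:Add1,r2:14,r3:Add2,r4:Mul1
c7: CDB Mul1=112; issue MUL r1<-Mul1 | r0:8,r1:Mul1,r2:14,r3:Add2,r4:112

STATUS = TAG Add2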